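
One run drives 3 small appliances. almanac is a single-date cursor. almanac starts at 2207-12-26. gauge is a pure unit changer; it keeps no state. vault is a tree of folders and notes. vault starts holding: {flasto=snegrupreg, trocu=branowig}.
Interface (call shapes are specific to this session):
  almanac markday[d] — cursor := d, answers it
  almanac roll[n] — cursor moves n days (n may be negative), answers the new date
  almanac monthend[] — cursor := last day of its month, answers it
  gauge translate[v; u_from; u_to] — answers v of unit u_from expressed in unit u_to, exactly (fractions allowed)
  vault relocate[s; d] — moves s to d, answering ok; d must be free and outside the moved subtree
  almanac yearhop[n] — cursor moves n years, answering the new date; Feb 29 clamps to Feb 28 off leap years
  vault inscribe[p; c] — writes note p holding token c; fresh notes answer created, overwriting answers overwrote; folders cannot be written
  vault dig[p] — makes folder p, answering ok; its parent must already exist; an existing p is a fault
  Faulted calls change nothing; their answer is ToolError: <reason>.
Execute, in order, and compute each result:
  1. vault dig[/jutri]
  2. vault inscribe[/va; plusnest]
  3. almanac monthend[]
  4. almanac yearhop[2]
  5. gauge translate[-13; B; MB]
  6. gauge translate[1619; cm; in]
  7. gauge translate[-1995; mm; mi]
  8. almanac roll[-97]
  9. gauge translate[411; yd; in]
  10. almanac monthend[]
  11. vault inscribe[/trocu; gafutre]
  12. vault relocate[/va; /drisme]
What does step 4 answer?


Calling vault dig on p=/jutri, and see ok.
Then vault inscribe on p=/va, c=plusnest, yielding created.
Using almanac monthend, and observe 2207-12-31.
Invoking almanac yearhop on n=2: 2209-12-31.
Invoking gauge translate on v=-13, u_from=B, u_to=MB, and observe -13/1000000.
I run gauge translate on v=1619, u_from=cm, u_to=in, and get 80950/127.
Using gauge translate on v=-1995, u_from=mm, u_to=mi, and observe -665/536448.
Invoking almanac roll on n=-97, yielding 2209-09-25.
I use gauge translate on v=411, u_from=yd, u_to=in, — result: 14796.
Next I call almanac monthend: 2209-09-30.
I try vault inscribe on p=/trocu, c=gafutre, — result: overwrote.
Using vault relocate on s=/va, d=/drisme, → ok.

Answer: 2209-12-31


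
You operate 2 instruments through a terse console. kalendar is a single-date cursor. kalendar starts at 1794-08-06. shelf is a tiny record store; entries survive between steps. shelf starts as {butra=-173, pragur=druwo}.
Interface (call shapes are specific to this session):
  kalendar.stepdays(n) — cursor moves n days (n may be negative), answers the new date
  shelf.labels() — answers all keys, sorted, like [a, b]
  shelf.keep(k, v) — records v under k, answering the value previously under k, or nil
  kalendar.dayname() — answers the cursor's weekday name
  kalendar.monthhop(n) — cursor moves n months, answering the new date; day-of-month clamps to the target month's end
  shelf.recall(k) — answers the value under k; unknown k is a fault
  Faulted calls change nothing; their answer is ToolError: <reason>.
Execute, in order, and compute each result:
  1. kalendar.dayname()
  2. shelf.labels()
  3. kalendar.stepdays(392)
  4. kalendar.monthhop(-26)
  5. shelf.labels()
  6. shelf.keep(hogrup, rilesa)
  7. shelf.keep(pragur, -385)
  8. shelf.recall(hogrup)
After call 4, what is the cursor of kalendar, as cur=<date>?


Answer: cur=1793-07-02

Derivation:
·→ kalendar.dayname()
·← Wednesday
·→ shelf.labels()
·← [butra, pragur]
·→ kalendar.stepdays(392)
·← 1795-09-02
·→ kalendar.monthhop(-26)
·← 1793-07-02
·→ shelf.labels()
·← [butra, pragur]
·→ shelf.keep(hogrup, rilesa)
·← nil
·→ shelf.keep(pragur, -385)
·← druwo
·→ shelf.recall(hogrup)
·← rilesa


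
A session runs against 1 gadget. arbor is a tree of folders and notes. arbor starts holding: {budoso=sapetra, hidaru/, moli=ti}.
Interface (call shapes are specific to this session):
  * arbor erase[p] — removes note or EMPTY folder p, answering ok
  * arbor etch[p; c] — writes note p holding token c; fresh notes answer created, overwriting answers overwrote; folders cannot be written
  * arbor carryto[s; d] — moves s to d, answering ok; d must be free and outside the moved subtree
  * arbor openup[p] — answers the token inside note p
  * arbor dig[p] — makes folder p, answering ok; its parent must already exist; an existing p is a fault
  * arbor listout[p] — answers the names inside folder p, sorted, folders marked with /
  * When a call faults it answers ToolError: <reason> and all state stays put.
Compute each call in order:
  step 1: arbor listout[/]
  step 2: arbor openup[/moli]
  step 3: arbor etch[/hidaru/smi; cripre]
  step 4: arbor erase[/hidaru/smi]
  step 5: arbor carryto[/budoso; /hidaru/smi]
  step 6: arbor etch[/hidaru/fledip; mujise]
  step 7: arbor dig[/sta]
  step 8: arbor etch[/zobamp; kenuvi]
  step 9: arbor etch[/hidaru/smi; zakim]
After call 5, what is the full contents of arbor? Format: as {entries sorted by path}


Do: arbor listout[p→/]
See: [budoso, hidaru/, moli]
Do: arbor openup[p→/moli]
See: ti
Do: arbor etch[p→/hidaru/smi; c→cripre]
See: created
Do: arbor erase[p→/hidaru/smi]
See: ok
Do: arbor carryto[s→/budoso; d→/hidaru/smi]
See: ok
Do: arbor etch[p→/hidaru/fledip; c→mujise]
See: created
Do: arbor dig[p→/sta]
See: ok
Do: arbor etch[p→/zobamp; c→kenuvi]
See: created
Do: arbor etch[p→/hidaru/smi; c→zakim]
See: overwrote

Answer: {hidaru/, hidaru/smi=sapetra, moli=ti}


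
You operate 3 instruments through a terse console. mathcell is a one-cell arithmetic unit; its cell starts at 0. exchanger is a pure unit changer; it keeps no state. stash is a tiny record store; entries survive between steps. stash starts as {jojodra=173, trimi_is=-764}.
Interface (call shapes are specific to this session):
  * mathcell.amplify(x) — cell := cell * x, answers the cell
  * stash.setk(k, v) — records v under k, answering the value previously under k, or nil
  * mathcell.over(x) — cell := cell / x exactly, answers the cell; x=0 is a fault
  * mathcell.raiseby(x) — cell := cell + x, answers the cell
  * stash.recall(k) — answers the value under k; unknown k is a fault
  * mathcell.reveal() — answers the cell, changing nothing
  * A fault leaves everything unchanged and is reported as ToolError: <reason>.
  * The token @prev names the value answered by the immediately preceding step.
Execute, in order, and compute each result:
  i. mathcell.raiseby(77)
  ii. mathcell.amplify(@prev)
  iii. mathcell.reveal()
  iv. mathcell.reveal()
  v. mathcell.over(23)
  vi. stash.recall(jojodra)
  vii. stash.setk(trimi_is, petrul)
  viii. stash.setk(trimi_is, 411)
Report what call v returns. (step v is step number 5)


Answer: 5929/23

Derivation:
// 1. mathcell.raiseby(x: 77) => 77
// 2. mathcell.amplify(x: @prev) => 5929
// 3. mathcell.reveal() => 5929
// 4. mathcell.reveal() => 5929
// 5. mathcell.over(x: 23) => 5929/23
// 6. stash.recall(k: jojodra) => 173
// 7. stash.setk(k: trimi_is, v: petrul) => -764
// 8. stash.setk(k: trimi_is, v: 411) => petrul


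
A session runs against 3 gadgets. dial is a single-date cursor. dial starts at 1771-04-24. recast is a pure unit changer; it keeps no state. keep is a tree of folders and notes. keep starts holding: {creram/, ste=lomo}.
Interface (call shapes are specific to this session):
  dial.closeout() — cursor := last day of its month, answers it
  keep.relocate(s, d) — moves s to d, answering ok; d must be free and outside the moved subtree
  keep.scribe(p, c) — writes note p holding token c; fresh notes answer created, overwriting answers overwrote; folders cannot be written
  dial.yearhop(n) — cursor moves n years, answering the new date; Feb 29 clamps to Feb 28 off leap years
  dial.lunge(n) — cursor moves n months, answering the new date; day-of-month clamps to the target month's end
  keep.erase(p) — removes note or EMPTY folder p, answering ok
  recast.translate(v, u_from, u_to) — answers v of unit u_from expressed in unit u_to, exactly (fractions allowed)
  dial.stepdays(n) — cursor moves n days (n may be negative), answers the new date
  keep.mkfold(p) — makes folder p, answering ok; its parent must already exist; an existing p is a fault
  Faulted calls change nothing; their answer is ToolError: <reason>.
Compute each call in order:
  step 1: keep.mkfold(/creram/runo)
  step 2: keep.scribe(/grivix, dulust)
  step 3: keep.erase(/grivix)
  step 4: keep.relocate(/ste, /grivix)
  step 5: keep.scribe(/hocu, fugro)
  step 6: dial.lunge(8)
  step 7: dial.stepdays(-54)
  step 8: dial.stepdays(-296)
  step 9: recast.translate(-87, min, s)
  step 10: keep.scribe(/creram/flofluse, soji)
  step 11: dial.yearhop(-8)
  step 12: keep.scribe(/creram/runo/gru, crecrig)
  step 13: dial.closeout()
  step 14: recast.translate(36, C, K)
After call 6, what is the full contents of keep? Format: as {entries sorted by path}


> keep.mkfold p=/creram/runo
  ok
> keep.scribe p=/grivix c=dulust
  created
> keep.erase p=/grivix
  ok
> keep.relocate s=/ste d=/grivix
  ok
> keep.scribe p=/hocu c=fugro
  created
> dial.lunge n=8
  1771-12-24
> dial.stepdays n=-54
  1771-10-31
> dial.stepdays n=-296
  1771-01-08
> recast.translate v=-87 u_from=min u_to=s
  -5220
> keep.scribe p=/creram/flofluse c=soji
  created
> dial.yearhop n=-8
  1763-01-08
> keep.scribe p=/creram/runo/gru c=crecrig
  created
> dial.closeout
  1763-01-31
> recast.translate v=36 u_from=C u_to=K
  6183/20

Answer: {creram/, creram/runo/, grivix=lomo, hocu=fugro}


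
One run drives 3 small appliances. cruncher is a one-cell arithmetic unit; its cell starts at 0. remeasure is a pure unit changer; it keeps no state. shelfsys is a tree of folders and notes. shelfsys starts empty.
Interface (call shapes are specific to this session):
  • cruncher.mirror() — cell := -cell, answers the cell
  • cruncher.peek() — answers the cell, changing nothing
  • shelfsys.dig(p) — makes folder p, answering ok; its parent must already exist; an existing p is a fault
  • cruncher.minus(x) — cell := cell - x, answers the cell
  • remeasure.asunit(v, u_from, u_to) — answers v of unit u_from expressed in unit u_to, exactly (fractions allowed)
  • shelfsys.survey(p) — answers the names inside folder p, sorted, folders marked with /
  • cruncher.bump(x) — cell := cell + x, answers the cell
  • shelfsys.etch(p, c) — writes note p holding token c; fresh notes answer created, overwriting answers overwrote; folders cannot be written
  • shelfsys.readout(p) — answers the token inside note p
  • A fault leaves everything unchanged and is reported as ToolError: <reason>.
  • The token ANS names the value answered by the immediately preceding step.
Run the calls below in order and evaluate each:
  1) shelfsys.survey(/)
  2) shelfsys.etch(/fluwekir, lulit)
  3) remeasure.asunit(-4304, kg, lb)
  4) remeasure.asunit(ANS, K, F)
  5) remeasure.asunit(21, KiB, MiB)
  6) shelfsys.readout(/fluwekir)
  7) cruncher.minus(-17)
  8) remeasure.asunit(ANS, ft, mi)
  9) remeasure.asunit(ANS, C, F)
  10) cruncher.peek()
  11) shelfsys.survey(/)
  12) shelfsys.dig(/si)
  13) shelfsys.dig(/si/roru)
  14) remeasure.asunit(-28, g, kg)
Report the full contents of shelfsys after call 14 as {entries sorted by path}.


Answer: {fluwekir=lulit, si/, si/roru/}

Derivation:
% shelfsys.survey(p: /) => []
% shelfsys.etch(p: /fluwekir, c: lulit) => created
% remeasure.asunit(v: -4304, u_from: kg, u_to: lb) => -430400000000/45359237
% remeasure.asunit(v: ANS, u_from: K, u_to: F) => -79557028047179/4535923700
% remeasure.asunit(v: 21, u_from: KiB, u_to: MiB) => 21/1024
% shelfsys.readout(p: /fluwekir) => lulit
% cruncher.minus(x: -17) => 17
% remeasure.asunit(v: ANS, u_from: ft, u_to: mi) => 17/5280
% remeasure.asunit(v: ANS, u_from: C, u_to: F) => 281651/8800
% cruncher.peek() => 17
% shelfsys.survey(p: /) => [fluwekir]
% shelfsys.dig(p: /si) => ok
% shelfsys.dig(p: /si/roru) => ok
% remeasure.asunit(v: -28, u_from: g, u_to: kg) => -7/250


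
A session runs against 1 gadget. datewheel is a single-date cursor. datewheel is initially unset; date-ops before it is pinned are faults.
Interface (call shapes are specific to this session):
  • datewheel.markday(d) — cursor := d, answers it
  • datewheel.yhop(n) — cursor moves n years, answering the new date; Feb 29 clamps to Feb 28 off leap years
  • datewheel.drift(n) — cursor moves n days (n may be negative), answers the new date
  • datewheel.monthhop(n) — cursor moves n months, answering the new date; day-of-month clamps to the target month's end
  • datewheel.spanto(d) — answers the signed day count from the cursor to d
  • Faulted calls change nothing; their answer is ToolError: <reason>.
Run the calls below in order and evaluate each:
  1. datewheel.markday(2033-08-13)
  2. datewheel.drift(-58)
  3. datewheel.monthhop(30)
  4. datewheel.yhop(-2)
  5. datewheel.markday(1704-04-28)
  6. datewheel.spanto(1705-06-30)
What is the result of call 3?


Answer: 2035-12-16

Derivation:
Now I run datewheel.markday on d='2033-08-13', and observe 2033-08-13.
Next I call datewheel.drift on n='-58', and see 2033-06-16.
Using datewheel.monthhop on n='30': 2035-12-16.
I run datewheel.yhop on n='-2', — result: 2033-12-16.
Using datewheel.markday on d='1704-04-28', — result: 1704-04-28.
I call datewheel.spanto on d='1705-06-30', and get 428.


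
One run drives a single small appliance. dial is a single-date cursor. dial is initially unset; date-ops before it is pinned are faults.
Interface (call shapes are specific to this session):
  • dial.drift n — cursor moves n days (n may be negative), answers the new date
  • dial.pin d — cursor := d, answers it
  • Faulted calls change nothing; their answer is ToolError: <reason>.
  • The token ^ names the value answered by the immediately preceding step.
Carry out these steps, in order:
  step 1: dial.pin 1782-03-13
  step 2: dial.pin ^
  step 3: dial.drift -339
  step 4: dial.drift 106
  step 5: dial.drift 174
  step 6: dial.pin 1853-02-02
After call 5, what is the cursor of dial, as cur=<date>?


> dial.pin d='1782-03-13'
= 1782-03-13
> dial.pin d='^'
= 1782-03-13
> dial.drift n='-339'
= 1781-04-08
> dial.drift n='106'
= 1781-07-23
> dial.drift n='174'
= 1782-01-13
> dial.pin d='1853-02-02'
= 1853-02-02

Answer: cur=1782-01-13


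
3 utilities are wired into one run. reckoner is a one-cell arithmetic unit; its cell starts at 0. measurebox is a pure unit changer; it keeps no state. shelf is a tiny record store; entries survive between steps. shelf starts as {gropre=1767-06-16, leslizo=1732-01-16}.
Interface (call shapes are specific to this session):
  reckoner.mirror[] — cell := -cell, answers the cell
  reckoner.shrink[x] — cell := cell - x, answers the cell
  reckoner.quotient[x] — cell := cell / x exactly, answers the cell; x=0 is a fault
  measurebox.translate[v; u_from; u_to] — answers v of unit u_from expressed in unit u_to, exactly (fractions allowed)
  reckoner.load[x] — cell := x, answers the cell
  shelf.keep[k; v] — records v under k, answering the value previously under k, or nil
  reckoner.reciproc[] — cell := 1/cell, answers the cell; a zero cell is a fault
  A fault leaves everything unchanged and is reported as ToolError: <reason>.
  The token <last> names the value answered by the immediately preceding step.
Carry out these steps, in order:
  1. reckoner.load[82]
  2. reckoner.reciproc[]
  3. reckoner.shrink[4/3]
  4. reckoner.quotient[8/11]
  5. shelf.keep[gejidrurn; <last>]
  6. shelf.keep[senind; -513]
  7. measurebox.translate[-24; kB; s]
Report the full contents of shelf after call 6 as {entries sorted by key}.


Answer: {gejidrurn=-3575/1968, gropre=1767-06-16, leslizo=1732-01-16, senind=-513}

Derivation:
% reckoner.load x: 82
  82
% reckoner.reciproc
  1/82
% reckoner.shrink x: 4/3
  -325/246
% reckoner.quotient x: 8/11
  -3575/1968
% shelf.keep k: gejidrurn v: <last>
  nil
% shelf.keep k: senind v: -513
  nil
% measurebox.translate v: -24 u_from: kB u_to: s
  ToolError: incompatible units


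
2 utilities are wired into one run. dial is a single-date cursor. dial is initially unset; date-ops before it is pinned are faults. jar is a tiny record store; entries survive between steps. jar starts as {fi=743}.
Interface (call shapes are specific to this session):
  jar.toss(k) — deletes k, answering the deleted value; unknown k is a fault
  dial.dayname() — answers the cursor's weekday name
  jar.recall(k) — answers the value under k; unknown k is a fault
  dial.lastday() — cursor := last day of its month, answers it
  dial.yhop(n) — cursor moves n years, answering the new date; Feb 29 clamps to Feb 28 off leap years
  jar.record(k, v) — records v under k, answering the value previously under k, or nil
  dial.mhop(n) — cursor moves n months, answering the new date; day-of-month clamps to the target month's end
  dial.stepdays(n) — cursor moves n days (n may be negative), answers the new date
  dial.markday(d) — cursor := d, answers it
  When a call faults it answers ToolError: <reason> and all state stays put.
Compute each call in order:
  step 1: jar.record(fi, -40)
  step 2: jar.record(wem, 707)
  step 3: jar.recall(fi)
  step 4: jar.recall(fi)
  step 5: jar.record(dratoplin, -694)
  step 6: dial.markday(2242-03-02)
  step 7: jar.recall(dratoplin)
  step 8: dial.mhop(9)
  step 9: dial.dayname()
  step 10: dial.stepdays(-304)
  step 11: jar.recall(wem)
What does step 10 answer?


Answer: 2242-02-01

Derivation:
// 1. jar.record(k→fi, v→-40) -> 743
// 2. jar.record(k→wem, v→707) -> nil
// 3. jar.recall(k→fi) -> -40
// 4. jar.recall(k→fi) -> -40
// 5. jar.record(k→dratoplin, v→-694) -> nil
// 6. dial.markday(d→2242-03-02) -> 2242-03-02
// 7. jar.recall(k→dratoplin) -> -694
// 8. dial.mhop(n→9) -> 2242-12-02
// 9. dial.dayname() -> Friday
// 10. dial.stepdays(n→-304) -> 2242-02-01
// 11. jar.recall(k→wem) -> 707


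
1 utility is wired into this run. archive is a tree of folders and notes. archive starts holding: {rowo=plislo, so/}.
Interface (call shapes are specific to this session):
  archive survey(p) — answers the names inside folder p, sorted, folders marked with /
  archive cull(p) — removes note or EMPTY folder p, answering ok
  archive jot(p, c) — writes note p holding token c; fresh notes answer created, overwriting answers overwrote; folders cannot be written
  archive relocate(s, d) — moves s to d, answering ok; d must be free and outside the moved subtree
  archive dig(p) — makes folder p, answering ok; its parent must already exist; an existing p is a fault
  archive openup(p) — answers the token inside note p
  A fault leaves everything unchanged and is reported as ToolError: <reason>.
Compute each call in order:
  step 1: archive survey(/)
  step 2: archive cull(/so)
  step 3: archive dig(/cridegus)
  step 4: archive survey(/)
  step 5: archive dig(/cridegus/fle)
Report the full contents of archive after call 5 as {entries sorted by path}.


→ archive survey(p→/)
← [rowo, so/]
→ archive cull(p→/so)
← ok
→ archive dig(p→/cridegus)
← ok
→ archive survey(p→/)
← [cridegus/, rowo]
→ archive dig(p→/cridegus/fle)
← ok

Answer: {cridegus/, cridegus/fle/, rowo=plislo}


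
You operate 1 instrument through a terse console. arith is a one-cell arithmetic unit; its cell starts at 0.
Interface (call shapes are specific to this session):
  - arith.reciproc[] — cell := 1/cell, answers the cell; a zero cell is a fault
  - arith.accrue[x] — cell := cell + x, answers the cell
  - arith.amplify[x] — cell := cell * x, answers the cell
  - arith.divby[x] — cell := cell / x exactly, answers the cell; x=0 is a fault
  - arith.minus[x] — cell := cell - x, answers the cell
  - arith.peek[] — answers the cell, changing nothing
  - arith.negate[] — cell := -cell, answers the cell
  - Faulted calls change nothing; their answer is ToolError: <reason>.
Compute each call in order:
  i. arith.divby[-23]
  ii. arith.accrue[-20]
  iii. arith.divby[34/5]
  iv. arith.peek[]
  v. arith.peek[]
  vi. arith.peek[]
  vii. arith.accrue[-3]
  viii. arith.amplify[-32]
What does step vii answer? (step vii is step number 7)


Answer: -101/17

Derivation:
Next I call arith.divby using x: -23, yielding 0.
I try arith.accrue using x: -20, which returns -20.
Then arith.divby using x: 34/5, and see -50/17.
I run arith.peek, → -50/17.
Calling arith.peek(): -50/17.
Next I call arith.peek, yielding -50/17.
Using arith.accrue using x: -3, — result: -101/17.
Calling arith.amplify using x: -32, and observe 3232/17.


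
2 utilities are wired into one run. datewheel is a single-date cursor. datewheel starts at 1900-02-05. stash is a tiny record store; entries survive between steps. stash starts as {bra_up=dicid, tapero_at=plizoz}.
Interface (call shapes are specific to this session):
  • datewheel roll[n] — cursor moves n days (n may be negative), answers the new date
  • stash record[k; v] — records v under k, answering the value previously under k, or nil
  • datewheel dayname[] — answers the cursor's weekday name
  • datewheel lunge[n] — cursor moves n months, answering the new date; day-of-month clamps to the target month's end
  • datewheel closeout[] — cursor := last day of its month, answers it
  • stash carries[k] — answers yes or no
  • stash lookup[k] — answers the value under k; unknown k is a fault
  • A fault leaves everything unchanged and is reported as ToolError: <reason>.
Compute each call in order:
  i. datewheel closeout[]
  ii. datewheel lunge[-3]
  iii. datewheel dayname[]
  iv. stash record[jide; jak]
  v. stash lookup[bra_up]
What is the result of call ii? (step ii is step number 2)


CALL datewheel closeout[]
RET  1900-02-28
CALL datewheel lunge[-3]
RET  1899-11-28
CALL datewheel dayname[]
RET  Tuesday
CALL stash record[jide; jak]
RET  nil
CALL stash lookup[bra_up]
RET  dicid

Answer: 1899-11-28


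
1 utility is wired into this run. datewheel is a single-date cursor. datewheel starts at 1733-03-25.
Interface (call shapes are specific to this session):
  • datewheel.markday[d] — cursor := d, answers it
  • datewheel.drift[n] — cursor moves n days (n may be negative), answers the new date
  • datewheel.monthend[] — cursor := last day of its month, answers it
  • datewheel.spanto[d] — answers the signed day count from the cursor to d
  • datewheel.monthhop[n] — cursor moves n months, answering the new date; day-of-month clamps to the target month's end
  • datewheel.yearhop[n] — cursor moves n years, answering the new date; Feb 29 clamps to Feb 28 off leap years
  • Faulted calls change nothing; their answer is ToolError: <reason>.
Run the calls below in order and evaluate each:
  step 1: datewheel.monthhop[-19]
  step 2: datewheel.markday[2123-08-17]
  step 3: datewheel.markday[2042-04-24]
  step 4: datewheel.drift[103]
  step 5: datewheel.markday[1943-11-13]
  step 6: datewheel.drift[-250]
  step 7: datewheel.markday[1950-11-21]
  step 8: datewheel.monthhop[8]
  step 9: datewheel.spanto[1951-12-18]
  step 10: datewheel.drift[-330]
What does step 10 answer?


Invoking datewheel.monthhop passing n='-19', and see 1731-08-25.
I call datewheel.markday passing d='2123-08-17', and get 2123-08-17.
I call datewheel.markday passing d='2042-04-24', which returns 2042-04-24.
I try datewheel.drift passing n='103', and get 2042-08-05.
Using datewheel.markday passing d='1943-11-13', which returns 1943-11-13.
I try datewheel.drift passing n='-250', yielding 1943-03-08.
Then datewheel.markday passing d='1950-11-21', which returns 1950-11-21.
Calling datewheel.monthhop passing n='8', and get 1951-07-21.
Calling datewheel.spanto passing d='1951-12-18': 150.
I use datewheel.drift passing n='-330', which returns 1950-08-25.

Answer: 1950-08-25


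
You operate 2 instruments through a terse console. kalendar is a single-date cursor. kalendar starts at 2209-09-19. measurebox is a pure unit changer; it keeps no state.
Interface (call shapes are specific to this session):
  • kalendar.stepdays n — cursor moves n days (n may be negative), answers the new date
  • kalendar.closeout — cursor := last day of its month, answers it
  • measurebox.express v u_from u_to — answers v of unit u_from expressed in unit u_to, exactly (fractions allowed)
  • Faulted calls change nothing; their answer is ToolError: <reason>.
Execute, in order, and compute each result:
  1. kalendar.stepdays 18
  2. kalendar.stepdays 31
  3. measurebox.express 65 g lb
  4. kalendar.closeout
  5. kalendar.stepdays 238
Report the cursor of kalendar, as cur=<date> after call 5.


> kalendar.stepdays n: 18
[out] 2209-10-07
> kalendar.stepdays n: 31
[out] 2209-11-07
> measurebox.express v: 65 u_from: g u_to: lb
[out] 6500000/45359237
> kalendar.closeout
[out] 2209-11-30
> kalendar.stepdays n: 238
[out] 2210-07-26

Answer: cur=2210-07-26


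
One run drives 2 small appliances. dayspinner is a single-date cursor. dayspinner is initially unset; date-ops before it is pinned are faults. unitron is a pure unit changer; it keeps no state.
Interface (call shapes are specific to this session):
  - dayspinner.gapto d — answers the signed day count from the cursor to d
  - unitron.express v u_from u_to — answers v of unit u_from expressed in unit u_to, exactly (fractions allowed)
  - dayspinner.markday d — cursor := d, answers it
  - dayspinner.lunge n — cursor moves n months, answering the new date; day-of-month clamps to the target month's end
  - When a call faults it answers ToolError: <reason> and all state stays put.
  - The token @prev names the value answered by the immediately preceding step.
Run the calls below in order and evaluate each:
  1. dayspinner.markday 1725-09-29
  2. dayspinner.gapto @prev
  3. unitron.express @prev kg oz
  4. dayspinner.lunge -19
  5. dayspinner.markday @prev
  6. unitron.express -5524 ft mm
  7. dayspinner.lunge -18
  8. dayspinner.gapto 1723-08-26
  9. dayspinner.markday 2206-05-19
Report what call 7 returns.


>>> dayspinner.markday d→1725-09-29
[out] 1725-09-29
>>> dayspinner.gapto d→@prev
[out] 0
>>> unitron.express v→@prev u_from→kg u_to→oz
[out] 0
>>> dayspinner.lunge n→-19
[out] 1724-02-29
>>> dayspinner.markday d→@prev
[out] 1724-02-29
>>> unitron.express v→-5524 u_from→ft u_to→mm
[out] -8418576/5
>>> dayspinner.lunge n→-18
[out] 1722-08-29
>>> dayspinner.gapto d→1723-08-26
[out] 362
>>> dayspinner.markday d→2206-05-19
[out] 2206-05-19

Answer: 1722-08-29


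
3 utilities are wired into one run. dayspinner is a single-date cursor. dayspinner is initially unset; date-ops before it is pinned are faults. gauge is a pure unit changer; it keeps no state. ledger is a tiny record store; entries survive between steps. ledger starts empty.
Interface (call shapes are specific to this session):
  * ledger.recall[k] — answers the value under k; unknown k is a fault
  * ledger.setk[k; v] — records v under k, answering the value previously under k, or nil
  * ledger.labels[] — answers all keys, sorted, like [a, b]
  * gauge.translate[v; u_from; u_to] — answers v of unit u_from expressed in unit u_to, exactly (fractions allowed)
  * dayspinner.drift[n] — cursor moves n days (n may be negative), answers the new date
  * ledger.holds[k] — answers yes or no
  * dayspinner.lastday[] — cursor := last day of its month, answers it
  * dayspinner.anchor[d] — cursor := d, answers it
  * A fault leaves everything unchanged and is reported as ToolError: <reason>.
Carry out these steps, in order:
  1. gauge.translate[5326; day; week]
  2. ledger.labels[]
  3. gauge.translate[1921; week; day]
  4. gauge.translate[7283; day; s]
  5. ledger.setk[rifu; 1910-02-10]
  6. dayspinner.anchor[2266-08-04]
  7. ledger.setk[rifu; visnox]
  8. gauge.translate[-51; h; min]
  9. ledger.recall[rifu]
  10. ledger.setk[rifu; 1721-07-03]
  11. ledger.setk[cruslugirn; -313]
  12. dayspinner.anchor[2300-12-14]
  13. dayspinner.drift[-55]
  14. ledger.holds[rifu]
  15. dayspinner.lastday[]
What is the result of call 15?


Step: translate[5326; day; week]
Result: 5326/7
Step: labels[]
Result: []
Step: translate[1921; week; day]
Result: 13447
Step: translate[7283; day; s]
Result: 629251200
Step: setk[rifu; 1910-02-10]
Result: nil
Step: anchor[2266-08-04]
Result: 2266-08-04
Step: setk[rifu; visnox]
Result: 1910-02-10
Step: translate[-51; h; min]
Result: -3060
Step: recall[rifu]
Result: visnox
Step: setk[rifu; 1721-07-03]
Result: visnox
Step: setk[cruslugirn; -313]
Result: nil
Step: anchor[2300-12-14]
Result: 2300-12-14
Step: drift[-55]
Result: 2300-10-20
Step: holds[rifu]
Result: yes
Step: lastday[]
Result: 2300-10-31

Answer: 2300-10-31


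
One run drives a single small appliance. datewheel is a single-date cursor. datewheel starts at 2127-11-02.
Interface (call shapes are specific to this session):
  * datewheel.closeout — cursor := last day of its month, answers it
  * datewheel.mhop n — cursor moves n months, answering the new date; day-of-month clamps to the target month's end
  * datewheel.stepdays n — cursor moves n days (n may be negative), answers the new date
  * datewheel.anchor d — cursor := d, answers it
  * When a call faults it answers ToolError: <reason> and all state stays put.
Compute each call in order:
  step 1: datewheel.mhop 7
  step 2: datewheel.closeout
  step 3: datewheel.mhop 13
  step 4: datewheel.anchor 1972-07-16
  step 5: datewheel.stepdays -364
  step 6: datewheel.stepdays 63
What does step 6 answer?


Answer: 1971-09-19

Derivation:
# datewheel.mhop(n='7') -> 2128-06-02
# datewheel.closeout() -> 2128-06-30
# datewheel.mhop(n='13') -> 2129-07-30
# datewheel.anchor(d='1972-07-16') -> 1972-07-16
# datewheel.stepdays(n='-364') -> 1971-07-18
# datewheel.stepdays(n='63') -> 1971-09-19


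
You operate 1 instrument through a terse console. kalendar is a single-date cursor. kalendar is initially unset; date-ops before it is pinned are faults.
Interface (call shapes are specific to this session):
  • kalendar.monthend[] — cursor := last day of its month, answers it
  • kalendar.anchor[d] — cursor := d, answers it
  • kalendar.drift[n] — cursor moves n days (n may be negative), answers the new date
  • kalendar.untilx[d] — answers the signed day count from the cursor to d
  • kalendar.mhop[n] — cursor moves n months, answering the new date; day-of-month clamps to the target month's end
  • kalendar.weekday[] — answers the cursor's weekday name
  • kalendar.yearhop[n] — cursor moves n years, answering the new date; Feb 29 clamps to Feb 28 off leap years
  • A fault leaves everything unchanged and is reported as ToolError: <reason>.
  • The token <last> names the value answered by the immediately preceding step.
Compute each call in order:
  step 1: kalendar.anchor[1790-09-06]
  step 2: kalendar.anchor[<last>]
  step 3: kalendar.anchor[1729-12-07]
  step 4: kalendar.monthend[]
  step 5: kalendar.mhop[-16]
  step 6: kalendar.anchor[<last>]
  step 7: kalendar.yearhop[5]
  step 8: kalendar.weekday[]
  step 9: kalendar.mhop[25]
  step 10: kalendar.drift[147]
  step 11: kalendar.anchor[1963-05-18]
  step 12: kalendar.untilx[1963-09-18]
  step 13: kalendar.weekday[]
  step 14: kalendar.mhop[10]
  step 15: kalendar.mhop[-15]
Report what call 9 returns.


~$ kalendar.anchor d=1790-09-06
:: 1790-09-06
~$ kalendar.anchor d=<last>
:: 1790-09-06
~$ kalendar.anchor d=1729-12-07
:: 1729-12-07
~$ kalendar.monthend
:: 1729-12-31
~$ kalendar.mhop n=-16
:: 1728-08-31
~$ kalendar.anchor d=<last>
:: 1728-08-31
~$ kalendar.yearhop n=5
:: 1733-08-31
~$ kalendar.weekday
:: Monday
~$ kalendar.mhop n=25
:: 1735-09-30
~$ kalendar.drift n=147
:: 1736-02-24
~$ kalendar.anchor d=1963-05-18
:: 1963-05-18
~$ kalendar.untilx d=1963-09-18
:: 123
~$ kalendar.weekday
:: Saturday
~$ kalendar.mhop n=10
:: 1964-03-18
~$ kalendar.mhop n=-15
:: 1962-12-18

Answer: 1735-09-30


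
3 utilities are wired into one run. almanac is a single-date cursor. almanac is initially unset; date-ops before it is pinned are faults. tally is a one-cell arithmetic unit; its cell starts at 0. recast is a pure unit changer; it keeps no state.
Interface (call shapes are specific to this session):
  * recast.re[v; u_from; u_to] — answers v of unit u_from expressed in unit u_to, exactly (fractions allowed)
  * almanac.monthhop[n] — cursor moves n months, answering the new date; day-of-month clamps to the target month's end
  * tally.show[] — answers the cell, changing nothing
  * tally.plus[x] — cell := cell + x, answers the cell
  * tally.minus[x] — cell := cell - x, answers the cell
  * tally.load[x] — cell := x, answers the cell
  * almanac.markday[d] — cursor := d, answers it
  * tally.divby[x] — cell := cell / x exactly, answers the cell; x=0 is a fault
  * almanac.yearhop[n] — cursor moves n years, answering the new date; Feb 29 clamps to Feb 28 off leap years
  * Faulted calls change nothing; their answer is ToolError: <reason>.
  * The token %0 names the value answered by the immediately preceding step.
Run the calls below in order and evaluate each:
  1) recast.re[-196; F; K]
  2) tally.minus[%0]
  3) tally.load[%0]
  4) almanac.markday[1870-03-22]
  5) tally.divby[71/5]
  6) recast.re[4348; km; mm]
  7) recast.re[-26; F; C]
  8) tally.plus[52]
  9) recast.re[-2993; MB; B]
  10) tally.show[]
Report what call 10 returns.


==> re(v=-196, u_from=F, u_to=K)
<== 8789/60
==> minus(x=%0)
<== -8789/60
==> load(x=%0)
<== -8789/60
==> markday(d=1870-03-22)
<== 1870-03-22
==> divby(x=71/5)
<== -8789/852
==> re(v=4348, u_from=km, u_to=mm)
<== 4348000000
==> re(v=-26, u_from=F, u_to=C)
<== -290/9
==> plus(x=52)
<== 35515/852
==> re(v=-2993, u_from=MB, u_to=B)
<== -2993000000
==> show()
<== 35515/852

Answer: 35515/852


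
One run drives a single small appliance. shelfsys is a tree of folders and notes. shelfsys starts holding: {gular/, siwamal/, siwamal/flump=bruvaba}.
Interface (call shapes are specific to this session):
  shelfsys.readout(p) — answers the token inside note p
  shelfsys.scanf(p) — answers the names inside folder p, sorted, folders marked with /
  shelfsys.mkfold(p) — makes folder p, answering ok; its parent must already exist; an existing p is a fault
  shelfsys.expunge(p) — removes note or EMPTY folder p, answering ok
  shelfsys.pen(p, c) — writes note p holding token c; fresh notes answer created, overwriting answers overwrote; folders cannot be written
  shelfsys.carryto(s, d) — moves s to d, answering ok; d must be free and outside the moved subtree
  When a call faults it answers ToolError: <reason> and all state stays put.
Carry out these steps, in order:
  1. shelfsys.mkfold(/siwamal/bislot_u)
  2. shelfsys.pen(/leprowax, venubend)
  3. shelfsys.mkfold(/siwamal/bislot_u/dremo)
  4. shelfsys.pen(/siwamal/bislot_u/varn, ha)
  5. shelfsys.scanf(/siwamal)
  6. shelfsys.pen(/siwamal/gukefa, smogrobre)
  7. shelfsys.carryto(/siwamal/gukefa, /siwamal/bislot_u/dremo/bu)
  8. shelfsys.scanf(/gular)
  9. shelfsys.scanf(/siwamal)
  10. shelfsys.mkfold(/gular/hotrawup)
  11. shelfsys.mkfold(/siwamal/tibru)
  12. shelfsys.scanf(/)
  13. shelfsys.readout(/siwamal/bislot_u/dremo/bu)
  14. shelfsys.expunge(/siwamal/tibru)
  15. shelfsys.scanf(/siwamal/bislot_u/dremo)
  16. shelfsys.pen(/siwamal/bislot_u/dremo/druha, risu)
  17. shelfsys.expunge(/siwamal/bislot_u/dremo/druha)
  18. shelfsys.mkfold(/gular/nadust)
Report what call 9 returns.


# 1. shelfsys.mkfold(/siwamal/bislot_u) -> ok
# 2. shelfsys.pen(/leprowax, venubend) -> created
# 3. shelfsys.mkfold(/siwamal/bislot_u/dremo) -> ok
# 4. shelfsys.pen(/siwamal/bislot_u/varn, ha) -> created
# 5. shelfsys.scanf(/siwamal) -> [bislot_u/, flump]
# 6. shelfsys.pen(/siwamal/gukefa, smogrobre) -> created
# 7. shelfsys.carryto(/siwamal/gukefa, /siwamal/bislot_u/dremo/bu) -> ok
# 8. shelfsys.scanf(/gular) -> []
# 9. shelfsys.scanf(/siwamal) -> [bislot_u/, flump]
# 10. shelfsys.mkfold(/gular/hotrawup) -> ok
# 11. shelfsys.mkfold(/siwamal/tibru) -> ok
# 12. shelfsys.scanf(/) -> [gular/, leprowax, siwamal/]
# 13. shelfsys.readout(/siwamal/bislot_u/dremo/bu) -> smogrobre
# 14. shelfsys.expunge(/siwamal/tibru) -> ok
# 15. shelfsys.scanf(/siwamal/bislot_u/dremo) -> [bu]
# 16. shelfsys.pen(/siwamal/bislot_u/dremo/druha, risu) -> created
# 17. shelfsys.expunge(/siwamal/bislot_u/dremo/druha) -> ok
# 18. shelfsys.mkfold(/gular/nadust) -> ok

Answer: [bislot_u/, flump]


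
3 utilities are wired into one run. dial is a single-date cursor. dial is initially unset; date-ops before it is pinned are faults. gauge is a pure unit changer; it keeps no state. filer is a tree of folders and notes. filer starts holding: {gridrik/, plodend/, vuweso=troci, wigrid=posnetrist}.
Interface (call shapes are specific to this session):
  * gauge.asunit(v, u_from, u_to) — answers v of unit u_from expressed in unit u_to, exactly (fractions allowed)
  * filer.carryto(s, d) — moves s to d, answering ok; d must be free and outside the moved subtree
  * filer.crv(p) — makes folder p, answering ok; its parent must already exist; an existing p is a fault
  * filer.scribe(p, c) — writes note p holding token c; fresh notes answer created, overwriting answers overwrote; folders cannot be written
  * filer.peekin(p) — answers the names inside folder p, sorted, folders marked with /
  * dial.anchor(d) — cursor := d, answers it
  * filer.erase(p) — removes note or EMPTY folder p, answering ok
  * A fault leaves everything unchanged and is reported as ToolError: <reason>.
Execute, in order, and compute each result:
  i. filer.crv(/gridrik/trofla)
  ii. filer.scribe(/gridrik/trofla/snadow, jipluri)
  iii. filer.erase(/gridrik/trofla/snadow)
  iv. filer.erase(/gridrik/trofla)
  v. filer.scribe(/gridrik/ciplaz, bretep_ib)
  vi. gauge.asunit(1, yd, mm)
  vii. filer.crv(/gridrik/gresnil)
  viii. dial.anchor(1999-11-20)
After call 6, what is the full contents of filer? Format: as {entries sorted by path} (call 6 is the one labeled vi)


Answer: {gridrik/, gridrik/ciplaz=bretep_ib, plodend/, vuweso=troci, wigrid=posnetrist}

Derivation:
Invoking filer.crv with p→/gridrik/trofla, giving ok.
Then filer.scribe with p→/gridrik/trofla/snadow, c→jipluri: created.
I use filer.erase with p→/gridrik/trofla/snadow, and get ok.
Invoking filer.erase with p→/gridrik/trofla, yielding ok.
I use filer.scribe with p→/gridrik/ciplaz, c→bretep_ib, — result: created.
Calling gauge.asunit with v→1, u_from→yd, u_to→mm, which returns 4572/5.
I call filer.crv with p→/gridrik/gresnil, → ok.
Invoking dial.anchor with d→1999-11-20, and see 1999-11-20.


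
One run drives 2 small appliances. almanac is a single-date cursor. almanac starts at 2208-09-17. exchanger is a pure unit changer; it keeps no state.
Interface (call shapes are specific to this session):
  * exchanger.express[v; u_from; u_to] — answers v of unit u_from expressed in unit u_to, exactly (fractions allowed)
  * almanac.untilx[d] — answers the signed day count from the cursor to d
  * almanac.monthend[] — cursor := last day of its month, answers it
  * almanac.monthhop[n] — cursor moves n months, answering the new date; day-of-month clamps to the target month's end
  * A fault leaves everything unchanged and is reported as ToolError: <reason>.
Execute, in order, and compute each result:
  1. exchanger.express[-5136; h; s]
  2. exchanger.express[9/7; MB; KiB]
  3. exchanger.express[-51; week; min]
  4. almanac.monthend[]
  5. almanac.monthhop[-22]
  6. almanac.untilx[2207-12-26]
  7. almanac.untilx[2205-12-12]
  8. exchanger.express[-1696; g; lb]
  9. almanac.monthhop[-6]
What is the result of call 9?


Answer: 2206-05-30

Derivation:
! 1. exchanger.express(v=-5136, u_from=h, u_to=s) : -18489600
! 2. exchanger.express(v=9/7, u_from=MB, u_to=KiB) : 140625/112
! 3. exchanger.express(v=-51, u_from=week, u_to=min) : -514080
! 4. almanac.monthend() : 2208-09-30
! 5. almanac.monthhop(n=-22) : 2206-11-30
! 6. almanac.untilx(d=2207-12-26) : 391
! 7. almanac.untilx(d=2205-12-12) : -353
! 8. exchanger.express(v=-1696, u_from=g, u_to=lb) : -169600000/45359237
! 9. almanac.monthhop(n=-6) : 2206-05-30


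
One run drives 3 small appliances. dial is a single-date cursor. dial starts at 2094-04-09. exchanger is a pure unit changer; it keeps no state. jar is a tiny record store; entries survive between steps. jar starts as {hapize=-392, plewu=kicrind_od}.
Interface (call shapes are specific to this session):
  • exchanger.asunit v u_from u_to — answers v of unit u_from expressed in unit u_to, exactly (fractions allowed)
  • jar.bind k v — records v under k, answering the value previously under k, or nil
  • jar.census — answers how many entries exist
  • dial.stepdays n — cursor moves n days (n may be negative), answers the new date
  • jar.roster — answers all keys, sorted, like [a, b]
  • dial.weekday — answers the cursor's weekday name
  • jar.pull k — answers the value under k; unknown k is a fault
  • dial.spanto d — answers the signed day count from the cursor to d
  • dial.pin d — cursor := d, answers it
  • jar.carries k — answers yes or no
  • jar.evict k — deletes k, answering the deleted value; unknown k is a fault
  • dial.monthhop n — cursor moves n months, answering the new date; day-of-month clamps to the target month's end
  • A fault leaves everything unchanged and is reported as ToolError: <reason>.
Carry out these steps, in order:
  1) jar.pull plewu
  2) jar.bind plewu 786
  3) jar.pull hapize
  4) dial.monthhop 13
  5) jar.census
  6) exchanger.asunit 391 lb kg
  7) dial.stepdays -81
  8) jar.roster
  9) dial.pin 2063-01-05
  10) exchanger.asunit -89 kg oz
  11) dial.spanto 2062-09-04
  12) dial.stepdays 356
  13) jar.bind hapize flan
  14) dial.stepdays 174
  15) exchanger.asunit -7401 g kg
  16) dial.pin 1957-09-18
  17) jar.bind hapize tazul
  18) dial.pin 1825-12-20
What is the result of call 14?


% jar.pull k→plewu
= kicrind_od
% jar.bind k→plewu v→786
= kicrind_od
% jar.pull k→hapize
= -392
% dial.monthhop n→13
= 2095-05-09
% jar.census
= 2
% exchanger.asunit v→391 u_from→lb u_to→kg
= 17735461667/100000000
% dial.stepdays n→-81
= 2095-02-17
% jar.roster
= [hapize, plewu]
% dial.pin d→2063-01-05
= 2063-01-05
% exchanger.asunit v→-89 u_from→kg u_to→oz
= -142400000000/45359237
% dial.spanto d→2062-09-04
= -123
% dial.stepdays n→356
= 2063-12-27
% jar.bind k→hapize v→flan
= -392
% dial.stepdays n→174
= 2064-06-18
% exchanger.asunit v→-7401 u_from→g u_to→kg
= -7401/1000
% dial.pin d→1957-09-18
= 1957-09-18
% jar.bind k→hapize v→tazul
= flan
% dial.pin d→1825-12-20
= 1825-12-20

Answer: 2064-06-18
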